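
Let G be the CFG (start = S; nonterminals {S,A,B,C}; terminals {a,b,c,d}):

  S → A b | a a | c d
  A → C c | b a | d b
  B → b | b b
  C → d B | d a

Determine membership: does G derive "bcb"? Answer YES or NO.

CNF form of G:
  S -> A T1 | T0 T3 | T2 T2
  A -> C T0 | T1 T2 | T3 T1
  B -> T1 T1 | b
  C -> T3 B | T3 T2
  T0 -> c
  T1 -> b
  T2 -> a
  T3 -> d

Fill CYK table bottom-up:
  [0..0]={B,T1}  "b"  orig:{B}
  [1..1]={T0}  "c"  orig:{}
  [2..2]={B,T1}  "b"  orig:{B}
  [0..1]=∅  "bc"
  [1..2]=∅  "cb"
  [0..2]=∅  "bcb"

S ∉ T[0,2] ⇒ NO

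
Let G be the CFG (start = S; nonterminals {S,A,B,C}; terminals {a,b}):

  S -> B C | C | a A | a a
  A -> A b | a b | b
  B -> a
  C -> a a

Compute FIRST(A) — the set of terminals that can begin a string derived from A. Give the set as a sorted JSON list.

Compute FIRST by fixpoint:
pass 1:
  A via A→a b: +{a}
  A via A→b: +{b}
  B via B→a: +{a}
  C via C→a a: +{a}
  S via S→B C: +{a}
  FIRST(S)={a}  FIRST(A)={a,b}  FIRST(B)={a}  FIRST(C)={a}
pass 2: done
  FIRST(S)={a}  FIRST(A)={a,b}  FIRST(B)={a}  FIRST(C)={a}

FIRST(A) = ["a", "b"]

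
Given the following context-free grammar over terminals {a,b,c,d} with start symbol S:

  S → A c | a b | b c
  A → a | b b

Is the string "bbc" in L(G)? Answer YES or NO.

CNF form of G:
  S -> A T1 | T0 T1 | T2 T0
  A -> T0 T0 | a
  T0 -> b
  T1 -> c
  T2 -> a

CYK fill:
  cell(0,0) b: {T0}  orig:{}
  cell(1,1) b: {T0}  orig:{}
  cell(2,2) c: {T1}  orig:{}
  cell(0,1) bb: {A}
  cell(1,2) bc: {S}
  cell(0,2) bbc: {S}

S ∈ T[0,2] ⇒ YES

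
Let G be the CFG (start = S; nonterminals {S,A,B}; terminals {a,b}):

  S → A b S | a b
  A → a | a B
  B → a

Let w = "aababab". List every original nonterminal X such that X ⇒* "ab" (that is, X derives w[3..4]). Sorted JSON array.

CNF form of G:
  S -> A X2 | T0 T1
  A -> T0 B | a
  B -> a
  T0 -> a
  T1 -> b
  X2 -> T1 S

CYK table (by increasing span), restricted to cells inside w[3..4]:
  [3..3]={A,B,T0}  "a"  orig:{A,B}
  [4..4]={T1}  "b"  orig:{}
  [3..4]={S}  "ab"

Original NTs in T[3,4] deriving "ab": ["S"]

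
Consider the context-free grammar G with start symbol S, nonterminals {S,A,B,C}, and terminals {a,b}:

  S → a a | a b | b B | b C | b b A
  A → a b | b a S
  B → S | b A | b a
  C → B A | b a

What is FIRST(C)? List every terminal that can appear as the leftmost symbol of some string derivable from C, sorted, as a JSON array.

Compute FIRST by fixpoint:
pass 1:
  A via A→a b: +{a}
  A via A→b a S: +{b}
  B via B→b A: +{b}
  C via C→B A: +{b}
  S via S→a a: +{a}
  S via S→b B: +{b}
  FIRST(S)={a,b}  FIRST(A)={a,b}  FIRST(B)={b}  FIRST(C)={b}
pass 2:
  B via B→S: +{a}
  C via C→B A: +{a}
  FIRST(S)={a,b}  FIRST(A)={a,b}  FIRST(B)={a,b}  FIRST(C)={a,b}
pass 3: (no change)
  FIRST(S)={a,b}  FIRST(A)={a,b}  FIRST(B)={a,b}  FIRST(C)={a,b}

FIRST(C) = ["a", "b"]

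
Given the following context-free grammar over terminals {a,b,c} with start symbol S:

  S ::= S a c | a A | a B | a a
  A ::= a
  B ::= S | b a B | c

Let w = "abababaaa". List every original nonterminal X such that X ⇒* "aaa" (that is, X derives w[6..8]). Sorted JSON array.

Convert to CNF:
  S -> S X5 | T0 A | T0 B | T0 T0
  A -> a
  B -> S X3 | T0 A | T0 B | T0 T0 | T2 X4 | c
  T0 -> a
  T1 -> c
  T2 -> b
  X3 -> T0 T1
  X4 -> T0 B
  X5 -> T0 T1

CYK fill (cells [i..j] with 6 ≤ i ≤ j ≤ 8 only):
  cell(6,6) a: {A,T0}  orig:{A}
  cell(7,7) a: {A,T0}  orig:{A}
  cell(8,8) a: {A,T0}  orig:{A}
  cell(6,7) aa: {B,S}
  cell(7,8) aa: {B,S}
  cell(6,8) aaa: {B,S,X4}  orig:{B,S}

Original NTs in T[6,8] deriving "aaa": ["B", "S"]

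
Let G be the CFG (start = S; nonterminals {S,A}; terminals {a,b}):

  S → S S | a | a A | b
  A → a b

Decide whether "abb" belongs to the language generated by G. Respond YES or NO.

Convert to CNF:
  S -> S S | T0 A | a | b
  A -> T0 T1
  T0 -> a
  T1 -> b

CYK table (by increasing span):
  T[0,0] 'a' = {S,T0}  orig:{S}
  T[1,1] 'b' = {S,T1}  orig:{S}
  T[2,2] 'b' = {S,T1}  orig:{S}
  T[0,1] 'ab' = {A,S}
  T[1,2] 'bb' = {S}
  T[0,2] 'abb' = {S}

S ∈ T[0,2] ⇒ YES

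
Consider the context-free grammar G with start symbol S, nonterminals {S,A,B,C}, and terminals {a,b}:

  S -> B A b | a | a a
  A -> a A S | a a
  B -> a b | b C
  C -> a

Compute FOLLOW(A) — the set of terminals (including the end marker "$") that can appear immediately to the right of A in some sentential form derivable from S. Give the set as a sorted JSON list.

FIRST sets, iterate to fixpoint:
[1]
  A via A→a A S: +{a}
  B via B→a b: +{a}
  B via B→b C: +{b}
  C via C→a: +{a}
  S via S→B A b: +{a,b}
  FIRST[S]={a,b}  FIRST[A]={a}  FIRST[B]={a,b}  FIRST[C]={a}
[2] done
  FIRST[S]={a,b}  FIRST[A]={a}  FIRST[B]={a,b}  FIRST[C]={a}

FOLLOW iteration:
initialize: $ ∈ FOLLOW(S)
[1]
  A→a A S: FOLLOW(A) ⊇ FIRST(S) = {a,b}; new: +{a,b}
  A→a A S: FOLLOW(S) ⊇ FOLLOW(A) ⊇ {a,b}; new: +{a,b}
  S→B A b: FOLLOW(B) ⊇ FIRST(A) = {a}; new: +{a}
  FOLLOW(S)={$,a,b}  FOLLOW(A)={a,b}  FOLLOW(B)={a}  FOLLOW(C)={}
[2]
  B→b C: FOLLOW(C) ⊇ FOLLOW(B) ⊇ {a}; new: +{a}
  FOLLOW(S)={$,a,b}  FOLLOW(A)={a,b}  FOLLOW(B)={a}  FOLLOW(C)={a}
[3] (no change)
  FOLLOW(S)={$,a,b}  FOLLOW(A)={a,b}  FOLLOW(B)={a}  FOLLOW(C)={a}

FOLLOW(A) = ["a", "b"]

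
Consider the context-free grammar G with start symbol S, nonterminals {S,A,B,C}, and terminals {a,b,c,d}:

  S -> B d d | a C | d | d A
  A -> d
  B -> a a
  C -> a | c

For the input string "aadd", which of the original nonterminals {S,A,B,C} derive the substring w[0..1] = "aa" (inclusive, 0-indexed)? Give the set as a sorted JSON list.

Convert to CNF:
  S -> B X2 | T0 C | T1 A | d
  A -> d
  B -> T0 T0
  C -> a | c
  T0 -> a
  T1 -> d
  X2 -> T1 T1

CYK fill (cells [i..j] with 0 ≤ i ≤ j ≤ 1 only):
  cell(0,0) a: {C,T0}  orig:{C}
  cell(1,1) a: {C,T0}  orig:{C}
  cell(0,1) aa: {B,S}

Original NTs in T[0,1] deriving "aa": ["B", "S"]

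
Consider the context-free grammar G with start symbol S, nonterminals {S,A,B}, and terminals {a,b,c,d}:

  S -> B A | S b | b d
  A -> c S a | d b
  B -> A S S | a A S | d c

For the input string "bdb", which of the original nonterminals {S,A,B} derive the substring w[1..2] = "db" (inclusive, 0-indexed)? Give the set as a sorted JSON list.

CNF form of G:
  S -> B A | S T3 | T3 T2
  A -> T0 X4 | T2 T3
  B -> A X5 | T1 X6 | T2 T0
  T0 -> c
  T1 -> a
  T2 -> d
  T3 -> b
  X4 -> S T1
  X5 -> S S
  X6 -> A S

Fill CYK table bottom-up (cells [i..j] with 1 ≤ i ≤ j ≤ 2 only):
  T[1,1] 'd' = {T2}  orig:{}
  T[2,2] 'b' = {T3}  orig:{}
  T[1,2] 'db' = {A}

Original NTs in T[1,2] deriving "db": ["A"]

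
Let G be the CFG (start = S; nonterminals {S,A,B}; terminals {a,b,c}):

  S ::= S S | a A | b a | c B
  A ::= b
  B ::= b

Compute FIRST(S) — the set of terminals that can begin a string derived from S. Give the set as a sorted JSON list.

Compute FIRST by fixpoint:
round 1:
  A via A→b: +{b}
  B via B→b: +{b}
  S via S→a A: +{a}
  S via S→b a: +{b}
  S via S→c B: +{c}
  FIRST(S)={a,b,c}  FIRST(A)={b}  FIRST(B)={b}
round 2: — fixpoint
  FIRST(S)={a,b,c}  FIRST(A)={b}  FIRST(B)={b}

FIRST(S) = ["a", "b", "c"]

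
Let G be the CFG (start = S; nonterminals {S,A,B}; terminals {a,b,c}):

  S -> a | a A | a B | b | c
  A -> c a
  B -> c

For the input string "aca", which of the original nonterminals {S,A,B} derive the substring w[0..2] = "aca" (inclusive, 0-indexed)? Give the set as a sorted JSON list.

CNF form of G:
  S -> T1 A | T1 B | a | b | c
  A -> T0 T1
  B -> c
  T0 -> c
  T1 -> a

Fill CYK table bottom-up — only the sub-triangle for w[0..2]:
  [0..0]={S,T1}  "a"  orig:{S}
  [1..1]={B,S,T0}  "c"  orig:{B,S}
  [2..2]={S,T1}  "a"  orig:{S}
  [0..1]={S}  "ac"
  [1..2]={A}  "ca"
  [0..2]={S}  "aca"

Original NTs in T[0,2] deriving "aca": ["S"]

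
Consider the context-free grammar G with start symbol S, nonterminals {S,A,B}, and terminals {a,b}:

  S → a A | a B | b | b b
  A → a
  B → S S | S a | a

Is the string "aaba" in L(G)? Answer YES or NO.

CNF form of G:
  S -> T0 A | T0 B | T1 T1 | b
  A -> a
  B -> S S | S T0 | a
  T0 -> a
  T1 -> b

CYK fill:
  T[0,0] 'a' = {A,B,T0}  orig:{A,B}
  T[1,1] 'a' = {A,B,T0}  orig:{A,B}
  T[2,2] 'b' = {S,T1}  orig:{S}
  T[3,3] 'a' = {A,B,T0}  orig:{A,B}
  T[0,1] 'aa' = {S}
  T[1,2] 'ab' = ∅
  T[2,3] 'ba' = {B}
  T[0,2] 'aab' = {B}
  T[1,3] 'aba' = {S}
  T[0,3] 'aaba' = ∅

S ∉ T[0,3] ⇒ NO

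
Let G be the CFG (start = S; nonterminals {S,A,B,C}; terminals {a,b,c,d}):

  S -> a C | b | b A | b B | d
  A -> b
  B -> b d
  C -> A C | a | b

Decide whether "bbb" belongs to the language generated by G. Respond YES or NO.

CNF form of G:
  S -> T0 A | T0 B | T2 C | b | d
  A -> b
  B -> T0 T1
  C -> A C | a | b
  T0 -> b
  T1 -> d
  T2 -> a

CYK table (by increasing span):
  [0..0]={A,C,S,T0}  "b"  orig:{A,C,S}
  [1..1]={A,C,S,T0}  "b"  orig:{A,C,S}
  [2..2]={A,C,S,T0}  "b"  orig:{A,C,S}
  [0..1]={C,S}  "bb"
  [1..2]={C,S}  "bb"
  [0..2]={C}  "bbb"

S ∉ T[0,2] ⇒ NO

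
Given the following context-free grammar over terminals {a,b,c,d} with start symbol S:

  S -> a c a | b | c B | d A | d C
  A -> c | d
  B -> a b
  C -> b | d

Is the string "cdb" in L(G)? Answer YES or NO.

CNF form of G:
  S -> T0 X4 | T2 B | T3 A | T3 C | b
  A -> c | d
  B -> T0 T1
  C -> b | d
  T0 -> a
  T1 -> b
  T2 -> c
  T3 -> d
  X4 -> T2 T0

CYK table (by increasing span):
  [0..0]={A,T2}  "c"  orig:{A}
  [1..1]={A,C,T3}  "d"  orig:{A,C}
  [2..2]={C,S,T1}  "b"  orig:{C,S}
  [0..1]=∅  "cd"
  [1..2]={S}  "db"
  [0..2]=∅  "cdb"

S ∉ T[0,2] ⇒ NO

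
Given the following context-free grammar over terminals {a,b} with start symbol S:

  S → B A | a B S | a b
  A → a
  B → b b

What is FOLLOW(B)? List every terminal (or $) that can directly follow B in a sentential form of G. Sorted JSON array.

FIRST iteration:
iter 1:
  A via A→a: +{a}
  B via B→b b: +{b}
  S via S→B A: +{b}
  S via S→a B S: +{a}
  S: {a,b}  A: {a}  B: {b}
iter 2: (stable)
  S: {a,b}  A: {a}  B: {b}

Compute FOLLOW by fixpoint:
seed FOLLOW(S) with $
[1]
  S→B A: FOLLOW(B) ⊇ FIRST(A) = {a}; new: +{a}
  S→B A: FOLLOW(A) ⊇ FOLLOW(S) ⊇ {$}; new: +{$}
  S→a B S: FOLLOW(B) ⊇ FIRST(S) = {a,b}; new: +{b}
  FOLLOW[S]={$}  FOLLOW[A]={$}  FOLLOW[B]={a,b}
[2] done
  FOLLOW[S]={$}  FOLLOW[A]={$}  FOLLOW[B]={a,b}

FOLLOW(B) = ["a", "b"]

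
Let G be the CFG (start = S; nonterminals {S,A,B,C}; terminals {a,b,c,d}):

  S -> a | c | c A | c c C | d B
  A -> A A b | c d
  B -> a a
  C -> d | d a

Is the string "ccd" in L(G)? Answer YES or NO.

CNF form of G:
  S -> T1 A | T1 X5 | T2 B | a | c
  A -> A X4 | T1 T2
  B -> T3 T3
  C -> T2 T3 | d
  T0 -> b
  T1 -> c
  T2 -> d
  T3 -> a
  X4 -> A T0
  X5 -> T1 C

CYK table (by increasing span):
  [0..0]={S,T1}  "c"  orig:{S}
  [1..1]={S,T1}  "c"  orig:{S}
  [2..2]={C,T2}  "d"  orig:{C}
  [0..1]=∅  "cc"
  [1..2]={A,X5}  "cd"  orig:{A}
  [0..2]={S}  "ccd"

S ∈ T[0,2] ⇒ YES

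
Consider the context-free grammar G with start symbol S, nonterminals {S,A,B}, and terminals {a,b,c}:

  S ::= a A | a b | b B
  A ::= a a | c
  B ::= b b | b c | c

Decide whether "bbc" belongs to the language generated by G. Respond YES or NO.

Convert to CNF:
  S -> T0 A | T0 T1 | T1 B
  A -> T0 T0 | c
  B -> T1 T1 | T1 T2 | c
  T0 -> a
  T1 -> b
  T2 -> c

Fill CYK table bottom-up:
  [0..0]={T1}  "b"  orig:{}
  [1..1]={T1}  "b"  orig:{}
  [2..2]={A,B,T2}  "c"  orig:{A,B}
  [0..1]={B}  "bb"
  [1..2]={B,S}  "bc"
  [0..2]={S}  "bbc"

S ∈ T[0,2] ⇒ YES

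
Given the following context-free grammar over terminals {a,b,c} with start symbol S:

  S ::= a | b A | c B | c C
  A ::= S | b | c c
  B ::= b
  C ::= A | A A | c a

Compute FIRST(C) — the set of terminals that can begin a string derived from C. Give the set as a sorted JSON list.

Compute FIRST by fixpoint:
iter 1:
  A via A→b: +{b}
  A via A→c c: +{c}
  B via B→b: +{b}
  C via C→A: +{b,c}
  S via S→a: +{a}
  S via S→b A: +{b}
  S via S→c B: +{c}
  S: {a,b,c}  A: {b,c}  B: {b}  C: {b,c}
iter 2:
  A via A→S: +{a}
  C via C→A: +{a}
  S: {a,b,c}  A: {a,b,c}  B: {b}  C: {a,b,c}
iter 3: (no change)
  S: {a,b,c}  A: {a,b,c}  B: {b}  C: {a,b,c}

FIRST(C) = ["a", "b", "c"]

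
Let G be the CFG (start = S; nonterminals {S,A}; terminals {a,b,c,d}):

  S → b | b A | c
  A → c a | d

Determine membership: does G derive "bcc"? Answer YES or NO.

CNF form of G:
  S -> T2 A | b | c
  A -> T0 T1 | d
  T0 -> c
  T1 -> a
  T2 -> b

CYK fill:
  T[0,0] 'b' = {S,T2}  orig:{S}
  T[1,1] 'c' = {S,T0}  orig:{S}
  T[2,2] 'c' = {S,T0}  orig:{S}
  T[0,1] 'bc' = ∅
  T[1,2] 'cc' = ∅
  T[0,2] 'bcc' = ∅

S ∉ T[0,2] ⇒ NO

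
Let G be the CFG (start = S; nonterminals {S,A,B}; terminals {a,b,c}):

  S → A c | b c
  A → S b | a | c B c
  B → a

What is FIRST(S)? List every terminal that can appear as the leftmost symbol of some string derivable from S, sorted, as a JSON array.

Compute FIRST by fixpoint:
[1]
  A via A→a: +{a}
  A via A→c B c: +{c}
  B via B→a: +{a}
  S via S→A c: +{a,c}
  S via S→b c: +{b}
  S: {a,b,c}  A: {a,c}  B: {a}
[2]
  A via A→S b: +{b}
  S: {a,b,c}  A: {a,b,c}  B: {a}
[3] (stable)
  S: {a,b,c}  A: {a,b,c}  B: {a}

FIRST(S) = ["a", "b", "c"]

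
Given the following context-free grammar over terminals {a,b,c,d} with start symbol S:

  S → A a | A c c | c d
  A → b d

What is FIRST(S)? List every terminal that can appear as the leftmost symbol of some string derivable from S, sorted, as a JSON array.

Compute FIRST by fixpoint:
pass 1:
  A via A→b d: +{b}
  S via S→A a: +{b}
  S via S→c d: +{c}
  S: {b,c}  A: {b}
pass 2: done
  S: {b,c}  A: {b}

FIRST(S) = ["b", "c"]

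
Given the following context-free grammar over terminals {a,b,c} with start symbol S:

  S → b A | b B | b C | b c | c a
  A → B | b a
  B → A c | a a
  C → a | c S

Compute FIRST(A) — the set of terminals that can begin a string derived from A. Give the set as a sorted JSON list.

FIRST sets, iterate to fixpoint:
round 1:
  A via A→b a: +{b}
  B via B→A c: +{b}
  B via B→a a: +{a}
  C via C→a: +{a}
  C via C→c S: +{c}
  S via S→b A: +{b}
  S via S→c a: +{c}
  FIRST(S)={b,c}  FIRST(A)={b}  FIRST(B)={a,b}  FIRST(C)={a,c}
round 2:
  A via A→B: +{a}
  FIRST(S)={b,c}  FIRST(A)={a,b}  FIRST(B)={a,b}  FIRST(C)={a,c}
round 3: (no change)
  FIRST(S)={b,c}  FIRST(A)={a,b}  FIRST(B)={a,b}  FIRST(C)={a,c}

FIRST(A) = ["a", "b"]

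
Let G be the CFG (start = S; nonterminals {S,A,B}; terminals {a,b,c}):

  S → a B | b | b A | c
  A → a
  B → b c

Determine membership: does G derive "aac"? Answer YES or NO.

CNF form of G:
  S -> T0 A | T2 B | b | c
  A -> a
  B -> T0 T1
  T0 -> b
  T1 -> c
  T2 -> a

Fill CYK table bottom-up:
  T[0,0] 'a' = {A,T2}  orig:{A}
  T[1,1] 'a' = {A,T2}  orig:{A}
  T[2,2] 'c' = {S,T1}  orig:{S}
  T[0,1] 'aa' = ∅
  T[1,2] 'ac' = ∅
  T[0,2] 'aac' = ∅

S ∉ T[0,2] ⇒ NO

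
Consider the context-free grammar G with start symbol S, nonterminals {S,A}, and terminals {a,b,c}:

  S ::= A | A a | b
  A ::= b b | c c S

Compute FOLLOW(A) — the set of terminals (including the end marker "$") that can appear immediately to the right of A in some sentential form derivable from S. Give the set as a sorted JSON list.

FIRST iteration:
round 1:
  A via A→b b: +{b}
  A via A→c c S: +{c}
  S via S→A: +{b,c}
  S: {b,c}  A: {b,c}
round 2: (stable)
  S: {b,c}  A: {b,c}

Compute FOLLOW by fixpoint:
seed FOLLOW(S) with $
iter 1:
  S→A: FOLLOW(A) ⊇ FOLLOW(S) ⊇ {$}; new: +{$}
  S→A a: FOLLOW(A) ⊇ FIRST(a) = {a}; new: +{a}
  FOLLOW[S]={$}  FOLLOW[A]={$,a}
iter 2:
  A→c c S: FOLLOW(S) ⊇ FOLLOW(A) ⊇ {$,a}; new: +{a}
  FOLLOW[S]={$,a}  FOLLOW[A]={$,a}
iter 3: done
  FOLLOW[S]={$,a}  FOLLOW[A]={$,a}

FOLLOW(A) = ["$", "a"]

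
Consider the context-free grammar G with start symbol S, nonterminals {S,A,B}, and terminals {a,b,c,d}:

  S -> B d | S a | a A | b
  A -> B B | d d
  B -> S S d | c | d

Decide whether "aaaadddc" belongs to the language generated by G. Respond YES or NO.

Convert to CNF:
  S -> B T0 | S T1 | T1 A | b
  A -> B B | T0 T0
  B -> S X2 | c | d
  T0 -> d
  T1 -> a
  X2 -> S T0

CYK table (by increasing span):
  T[0,0] 'a' = {T1}  orig:{}
  T[1,1] 'a' = {T1}  orig:{}
  T[2,2] 'a' = {T1}  orig:{}
  T[3,3] 'a' = {T1}  orig:{}
  T[4,4] 'd' = {B,T0}  orig:{B}
  T[5,5] 'd' = {B,T0}  orig:{B}
  T[6,6] 'd' = {B,T0}  orig:{B}
  T[7,7] 'c' = {B}
  T[0,1] 'aa' = ∅
  T[1,2] 'aa' = ∅
  T[2,3] 'aa' = ∅
  T[3,4] 'ad' = ∅
  T[4,5] 'dd' = {A,S}
  T[5,6] 'dd' = {A,S}
  T[6,7] 'dc' = {A}
  T[0,2] 'aaa' = ∅
  T[1,3] 'aaa' = ∅
  T[2,4] 'aad' = ∅
  T[3,5] 'add' = {S}
  T[4,6] 'ddd' = {X2}  orig:{}
  T[5,7] 'ddc' = ∅
  T[0,3] 'aaaa' = ∅
  T[1,4] 'aaad' = ∅
  T[2,5] 'aadd' = ∅
  T[3,6] 'addd' = {X2}  orig:{}
  T[4,7] 'dddc' = ∅
  T[0,4] 'aaaad' = ∅
  T[1,5] 'aaadd' = ∅
  T[2,6] 'aaddd' = ∅
  T[3,7] 'adddc' = ∅
  T[0,5] 'aaaadd' = ∅
  T[1,6] 'aaaddd' = ∅
  T[2,7] 'aadddc' = ∅
  T[0,6] 'aaaaddd' = ∅
  T[1,7] 'aaadddc' = ∅
  T[0,7] 'aaaadddc' = ∅

S ∉ T[0,7] ⇒ NO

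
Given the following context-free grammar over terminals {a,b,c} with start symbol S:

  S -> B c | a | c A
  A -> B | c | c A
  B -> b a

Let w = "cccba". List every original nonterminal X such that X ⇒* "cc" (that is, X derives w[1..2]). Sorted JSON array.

CNF form of G:
  S -> B T2 | T2 A | a
  A -> T0 T1 | T2 A | c
  B -> T0 T1
  T0 -> b
  T1 -> a
  T2 -> c

Fill CYK table bottom-up, restricted to cells inside w[1..2]:
  cell(1,1) c: {A,T2}  orig:{A}
  cell(2,2) c: {A,T2}  orig:{A}
  cell(1,2) cc: {A,S}

Original NTs in T[1,2] deriving "cc": ["A", "S"]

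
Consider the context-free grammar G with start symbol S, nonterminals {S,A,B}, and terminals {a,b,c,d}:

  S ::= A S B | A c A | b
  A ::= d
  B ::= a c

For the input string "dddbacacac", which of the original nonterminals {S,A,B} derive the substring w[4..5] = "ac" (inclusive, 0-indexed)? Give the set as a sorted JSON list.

CNF form of G:
  S -> A X2 | A X3 | b
  A -> d
  B -> T0 T1
  T0 -> a
  T1 -> c
  X2 -> S B
  X3 -> T1 A

Fill CYK table bottom-up, restricted to cells inside w[4..5]:
  [4..4]={T0}  "a"  orig:{}
  [5..5]={T1}  "c"  orig:{}
  [4..5]={B}  "ac"

Original NTs in T[4,5] deriving "ac": ["B"]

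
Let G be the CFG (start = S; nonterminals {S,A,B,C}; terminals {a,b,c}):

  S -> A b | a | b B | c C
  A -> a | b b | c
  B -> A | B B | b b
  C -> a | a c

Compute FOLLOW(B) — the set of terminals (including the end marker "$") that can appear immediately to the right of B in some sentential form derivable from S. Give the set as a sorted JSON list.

FIRST sets, iterate to fixpoint:
round 1:
  A via A→a: +{a}
  A via A→b b: +{b}
  A via A→c: +{c}
  B via B→A: +{a,b,c}
  C via C→a: +{a}
  S via S→A b: +{a,b,c}
  FIRST(S)={a,b,c}  FIRST(A)={a,b,c}  FIRST(B)={a,b,c}  FIRST(C)={a}
round 2: done
  FIRST(S)={a,b,c}  FIRST(A)={a,b,c}  FIRST(B)={a,b,c}  FIRST(C)={a}

FOLLOW iteration:
initialize: $ ∈ FOLLOW(S)
[1]
  B→B B: FOLLOW(B) ⊇ FIRST(B) = {a,b,c}; new: +{a,b,c}
  S→A b: FOLLOW(A) ⊇ FIRST(b) = {b}; new: +{b}
  S→b B: FOLLOW(B) ⊇ FOLLOW(S) ⊇ {$}; new: +{$}
  S→c C: FOLLOW(C) ⊇ FOLLOW(S) ⊇ {$}; new: +{$}
  FOLLOW(S)={$}  FOLLOW(A)={b}  FOLLOW(B)={$,a,b,c}  FOLLOW(C)={$}
[2]
  B→A: FOLLOW(A) ⊇ FOLLOW(B) ⊇ {$,a,b,c}; new: +{$,a,c}
  FOLLOW(S)={$}  FOLLOW(A)={$,a,b,c}  FOLLOW(B)={$,a,b,c}  FOLLOW(C)={$}
[3] (no change)
  FOLLOW(S)={$}  FOLLOW(A)={$,a,b,c}  FOLLOW(B)={$,a,b,c}  FOLLOW(C)={$}

FOLLOW(B) = ["$", "a", "b", "c"]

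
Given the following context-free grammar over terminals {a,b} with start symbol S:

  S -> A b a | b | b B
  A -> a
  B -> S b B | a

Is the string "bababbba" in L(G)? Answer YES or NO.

CNF form of G:
  S -> A X3 | T0 B | b
  A -> a
  B -> S X2 | a
  T0 -> b
  T1 -> a
  X2 -> T0 B
  X3 -> T0 T1

CYK table (by increasing span):
  T[0,0] 'b' = {S,T0}  orig:{S}
  T[1,1] 'a' = {A,B,T1}  orig:{A,B}
  T[2,2] 'b' = {S,T0}  orig:{S}
  T[3,3] 'a' = {A,B,T1}  orig:{A,B}
  T[4,4] 'b' = {S,T0}  orig:{S}
  T[5,5] 'b' = {S,T0}  orig:{S}
  T[6,6] 'b' = {S,T0}  orig:{S}
  T[7,7] 'a' = {A,B,T1}  orig:{A,B}
  T[0,1] 'ba' = {S,X2,X3}  orig:{S}
  T[1,2] 'ab' = ∅
  T[2,3] 'ba' = {S,X2,X3}  orig:{S}
  T[3,4] 'ab' = ∅
  T[4,5] 'bb' = ∅
  T[5,6] 'bb' = ∅
  T[6,7] 'ba' = {S,X2,X3}  orig:{S}
  T[0,2] 'bab' = ∅
  T[1,3] 'aba' = {S}
  T[2,4] 'bab' = ∅
  T[3,5] 'abb' = ∅
  T[4,6] 'bbb' = ∅
  T[5,7] 'bba' = {B}
  T[0,3] 'baba' = {B}
  T[1,4] 'abab' = ∅
  T[2,5] 'babb' = ∅
  T[3,6] 'abbb' = ∅
  T[4,7] 'bbba' = {S,X2}  orig:{S}
  T[0,4] 'babab' = ∅
  T[1,5] 'ababb' = ∅
  T[2,6] 'babbb' = ∅
  T[3,7] 'abbba' = ∅
  T[0,5] 'bababb' = ∅
  T[1,6] 'ababbb' = ∅
  T[2,7] 'babbba' = {B}
  T[0,6] 'bababbb' = ∅
  T[1,7] 'ababbba' = {B}
  T[0,7] 'bababbba' = {S,X2}  orig:{S}

S ∈ T[0,7] ⇒ YES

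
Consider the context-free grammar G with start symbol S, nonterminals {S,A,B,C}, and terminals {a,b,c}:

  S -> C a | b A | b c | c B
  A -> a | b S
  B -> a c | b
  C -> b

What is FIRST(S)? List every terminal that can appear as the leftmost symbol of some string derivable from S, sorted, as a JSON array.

Compute FIRST by fixpoint:
round 1:
  A via A→a: +{a}
  A via A→b S: +{b}
  B via B→a c: +{a}
  B via B→b: +{b}
  C via C→b: +{b}
  S via S→C a: +{b}
  S via S→c B: +{c}
  FIRST[S]={b,c}  FIRST[A]={a,b}  FIRST[B]={a,b}  FIRST[C]={b}
round 2: (stable)
  FIRST[S]={b,c}  FIRST[A]={a,b}  FIRST[B]={a,b}  FIRST[C]={b}

FIRST(S) = ["b", "c"]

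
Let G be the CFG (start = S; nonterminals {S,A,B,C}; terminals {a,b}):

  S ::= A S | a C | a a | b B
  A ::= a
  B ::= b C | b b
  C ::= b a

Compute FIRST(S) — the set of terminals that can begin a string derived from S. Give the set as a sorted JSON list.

FIRST iteration:
iter 1:
  A via A→a: +{a}
  B via B→b C: +{b}
  C via C→b a: +{b}
  S via S→A S: +{a}
  S via S→b B: +{b}
  FIRST[S]={a,b}  FIRST[A]={a}  FIRST[B]={b}  FIRST[C]={b}
iter 2: (no change)
  FIRST[S]={a,b}  FIRST[A]={a}  FIRST[B]={b}  FIRST[C]={b}

FIRST(S) = ["a", "b"]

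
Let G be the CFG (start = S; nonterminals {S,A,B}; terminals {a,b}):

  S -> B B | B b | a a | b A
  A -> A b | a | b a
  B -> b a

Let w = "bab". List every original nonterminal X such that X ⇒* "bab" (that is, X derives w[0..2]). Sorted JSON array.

Convert to CNF:
  S -> B B | B T0 | T0 A | T1 T1
  A -> A T0 | T0 T1 | a
  B -> T0 T1
  T0 -> b
  T1 -> a

CYK table (by increasing span) — only the sub-triangle for w[0..2]:
  [0..0]={T0}  "b"  orig:{}
  [1..1]={A,T1}  "a"  orig:{A}
  [2..2]={T0}  "b"  orig:{}
  [0..1]={A,B,S}  "ba"
  [1..2]={A}  "ab"
  [0..2]={A,S}  "bab"

Original NTs in T[0,2] deriving "bab": ["A", "S"]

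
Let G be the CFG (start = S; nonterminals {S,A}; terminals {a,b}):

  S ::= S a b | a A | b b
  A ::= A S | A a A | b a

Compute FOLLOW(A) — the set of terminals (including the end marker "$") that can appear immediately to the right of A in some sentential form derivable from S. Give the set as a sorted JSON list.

Compute FIRST by fixpoint:
iter 1:
  A via A→b a: +{b}
  S via S→a A: +{a}
  S via S→b b: +{b}
  FIRST[S]={a,b}  FIRST[A]={b}
iter 2: (no change)
  FIRST[S]={a,b}  FIRST[A]={b}

FOLLOW sets:
FOLLOW(S) := {$}
[1]
  A→A S: FOLLOW(A) ⊇ FIRST(S) = {a,b}; new: +{a,b}
  A→A S: FOLLOW(S) ⊇ FOLLOW(A) ⊇ {a,b}; new: +{a,b}
  S→a A: FOLLOW(A) ⊇ FOLLOW(S) ⊇ {$,a,b}; new: +{$}
  FOLLOW[S]={$,a,b}  FOLLOW[A]={$,a,b}
[2] done
  FOLLOW[S]={$,a,b}  FOLLOW[A]={$,a,b}

FOLLOW(A) = ["$", "a", "b"]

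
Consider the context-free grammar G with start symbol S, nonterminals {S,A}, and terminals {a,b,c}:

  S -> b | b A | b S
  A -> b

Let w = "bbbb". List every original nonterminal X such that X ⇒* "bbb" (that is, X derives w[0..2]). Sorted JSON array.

CNF form of G:
  S -> T0 A | T0 S | b
  A -> b
  T0 -> b

CYK fill — only the sub-triangle for w[0..2]:
  cell(0,0) b: {A,S,T0}  orig:{A,S}
  cell(1,1) b: {A,S,T0}  orig:{A,S}
  cell(2,2) b: {A,S,T0}  orig:{A,S}
  cell(0,1) bb: {S}
  cell(1,2) bb: {S}
  cell(0,2) bbb: {S}

Original NTs in T[0,2] deriving "bbb": ["S"]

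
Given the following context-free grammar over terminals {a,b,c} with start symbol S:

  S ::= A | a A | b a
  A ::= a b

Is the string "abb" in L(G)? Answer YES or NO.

CNF form of G:
  S -> T0 A | T0 T1 | T1 T0
  A -> T0 T1
  T0 -> a
  T1 -> b

CYK table (by increasing span):
  cell(0,0) a: {T0}  orig:{}
  cell(1,1) b: {T1}  orig:{}
  cell(2,2) b: {T1}  orig:{}
  cell(0,1) ab: {A,S}
  cell(1,2) bb: ∅
  cell(0,2) abb: ∅

S ∉ T[0,2] ⇒ NO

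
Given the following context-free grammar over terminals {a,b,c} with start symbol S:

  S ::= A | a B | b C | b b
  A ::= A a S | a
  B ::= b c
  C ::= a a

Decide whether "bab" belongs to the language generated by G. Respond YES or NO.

CNF form of G:
  S -> A X4 | T0 B | T1 C | T1 T1 | a
  A -> A X3 | a
  B -> T1 T2
  C -> T0 T0
  T0 -> a
  T1 -> b
  T2 -> c
  X3 -> T0 S
  X4 -> T0 S

Fill CYK table bottom-up:
  cell(0,0) b: {T1}  orig:{}
  cell(1,1) a: {A,S,T0}  orig:{A,S}
  cell(2,2) b: {T1}  orig:{}
  cell(0,1) ba: ∅
  cell(1,2) ab: ∅
  cell(0,2) bab: ∅

S ∉ T[0,2] ⇒ NO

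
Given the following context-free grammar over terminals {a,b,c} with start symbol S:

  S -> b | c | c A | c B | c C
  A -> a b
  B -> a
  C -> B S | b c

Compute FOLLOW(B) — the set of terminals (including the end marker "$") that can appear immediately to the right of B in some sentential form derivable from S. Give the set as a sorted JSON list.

FIRST iteration:
[1]
  A via A→a b: +{a}
  B via B→a: +{a}
  C via C→B S: +{a}
  C via C→b c: +{b}
  S via S→b: +{b}
  S via S→c: +{c}
  FIRST[S]={b,c}  FIRST[A]={a}  FIRST[B]={a}  FIRST[C]={a,b}
[2] (stable)
  FIRST[S]={b,c}  FIRST[A]={a}  FIRST[B]={a}  FIRST[C]={a,b}

FOLLOW sets:
seed FOLLOW(S) with $
[1]
  C→B S: FOLLOW(B) ⊇ FIRST(S) = {b,c}; new: +{b,c}
  S→c A: FOLLOW(A) ⊇ FOLLOW(S) ⊇ {$}; new: +{$}
  S→c B: FOLLOW(B) ⊇ FOLLOW(S) ⊇ {$}; new: +{$}
  S→c C: FOLLOW(C) ⊇ FOLLOW(S) ⊇ {$}; new: +{$}
  FOLLOW[S]={$}  FOLLOW[A]={$}  FOLLOW[B]={$,b,c}  FOLLOW[C]={$}
[2] (stable)
  FOLLOW[S]={$}  FOLLOW[A]={$}  FOLLOW[B]={$,b,c}  FOLLOW[C]={$}

FOLLOW(B) = ["$", "b", "c"]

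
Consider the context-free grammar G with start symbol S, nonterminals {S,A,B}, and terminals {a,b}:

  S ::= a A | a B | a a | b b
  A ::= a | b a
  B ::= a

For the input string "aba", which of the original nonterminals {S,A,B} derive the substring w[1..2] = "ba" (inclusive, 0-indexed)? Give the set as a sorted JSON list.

CNF form of G:
  S -> T0 T0 | T1 A | T1 B | T1 T1
  A -> T0 T1 | a
  B -> a
  T0 -> b
  T1 -> a

CYK table (by increasing span) (cells [i..j] with 1 ≤ i ≤ j ≤ 2 only):
  T[1,1] 'b' = {T0}  orig:{}
  T[2,2] 'a' = {A,B,T1}  orig:{A,B}
  T[1,2] 'ba' = {A}

Original NTs in T[1,2] deriving "ba": ["A"]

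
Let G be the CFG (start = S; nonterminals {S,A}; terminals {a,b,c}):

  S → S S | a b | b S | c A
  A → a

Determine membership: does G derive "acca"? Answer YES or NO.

CNF form of G:
  S -> S S | T0 T1 | T1 S | T2 A
  A -> a
  T0 -> a
  T1 -> b
  T2 -> c

CYK fill:
  [0..0]={A,T0}  "a"  orig:{A}
  [1..1]={T2}  "c"  orig:{}
  [2..2]={T2}  "c"  orig:{}
  [3..3]={A,T0}  "a"  orig:{A}
  [0..1]=∅  "ac"
  [1..2]=∅  "cc"
  [2..3]={S}  "ca"
  [0..2]=∅  "acc"
  [1..3]=∅  "cca"
  [0..3]=∅  "acca"

S ∉ T[0,3] ⇒ NO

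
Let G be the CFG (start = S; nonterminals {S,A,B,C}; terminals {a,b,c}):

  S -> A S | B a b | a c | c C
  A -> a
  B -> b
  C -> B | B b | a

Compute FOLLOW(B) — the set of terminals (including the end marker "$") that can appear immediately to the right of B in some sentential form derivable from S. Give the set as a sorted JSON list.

FIRST sets, iterate to fixpoint:
round 1:
  A via A→a: +{a}
  B via B→b: +{b}
  C via C→B: +{b}
  C via C→a: +{a}
  S via S→A S: +{a}
  S via S→B a b: +{b}
  S via S→c C: +{c}
  FIRST[S]={a,b,c}  FIRST[A]={a}  FIRST[B]={b}  FIRST[C]={a,b}
round 2: — fixpoint
  FIRST[S]={a,b,c}  FIRST[A]={a}  FIRST[B]={b}  FIRST[C]={a,b}

FOLLOW sets:
seed FOLLOW(S) with $
pass 1:
  C→B b: FOLLOW(B) ⊇ FIRST(b) = {b}; new: +{b}
  S→A S: FOLLOW(A) ⊇ FIRST(S) = {a,b,c}; new: +{a,b,c}
  S→B a b: FOLLOW(B) ⊇ FIRST(a) = {a}; new: +{a}
  S→c C: FOLLOW(C) ⊇ FOLLOW(S) ⊇ {$}; new: +{$}
  S: {$}  A: {a,b,c}  B: {a,b}  C: {$}
pass 2:
  C→B: FOLLOW(B) ⊇ FOLLOW(C) ⊇ {$}; new: +{$}
  S: {$}  A: {a,b,c}  B: {$,a,b}  C: {$}
pass 3: (no change)
  S: {$}  A: {a,b,c}  B: {$,a,b}  C: {$}

FOLLOW(B) = ["$", "a", "b"]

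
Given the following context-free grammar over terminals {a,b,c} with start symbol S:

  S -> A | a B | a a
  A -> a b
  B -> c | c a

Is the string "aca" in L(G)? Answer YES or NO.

CNF form of G:
  S -> T0 B | T0 T0 | T0 T1
  A -> T0 T1
  B -> T2 T0 | c
  T0 -> a
  T1 -> b
  T2 -> c

CYK fill:
  cell(0,0) a: {T0}  orig:{}
  cell(1,1) c: {B,T2}  orig:{B}
  cell(2,2) a: {T0}  orig:{}
  cell(0,1) ac: {S}
  cell(1,2) ca: {B}
  cell(0,2) aca: {S}

S ∈ T[0,2] ⇒ YES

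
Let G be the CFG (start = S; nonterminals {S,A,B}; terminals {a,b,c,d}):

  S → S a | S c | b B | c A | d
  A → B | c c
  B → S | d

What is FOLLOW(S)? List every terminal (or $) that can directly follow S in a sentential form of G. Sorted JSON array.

Compute FIRST by fixpoint:
iter 1:
  A via A→c c: +{c}
  B via B→d: +{d}
  S via S→b B: +{b}
  S via S→c A: +{c}
  S via S→d: +{d}
  FIRST[S]={b,c,d}  FIRST[A]={c}  FIRST[B]={d}
iter 2:
  A via A→B: +{d}
  B via B→S: +{b,c}
  FIRST[S]={b,c,d}  FIRST[A]={c,d}  FIRST[B]={b,c,d}
iter 3:
  A via A→B: +{b}
  FIRST[S]={b,c,d}  FIRST[A]={b,c,d}  FIRST[B]={b,c,d}
iter 4: (stable)
  FIRST[S]={b,c,d}  FIRST[A]={b,c,d}  FIRST[B]={b,c,d}

FOLLOW sets:
initialize: $ ∈ FOLLOW(S)
round 1:
  S→S a: FOLLOW(S) ⊇ FIRST(a) = {a}; new: +{a}
  S→S c: FOLLOW(S) ⊇ FIRST(c) = {c}; new: +{c}
  S→b B: FOLLOW(B) ⊇ FOLLOW(S) ⊇ {$,a,c}; new: +{$,a,c}
  S→c A: FOLLOW(A) ⊇ FOLLOW(S) ⊇ {$,a,c}; new: +{$,a,c}
  FOLLOW[S]={$,a,c}  FOLLOW[A]={$,a,c}  FOLLOW[B]={$,a,c}
round 2: (stable)
  FOLLOW[S]={$,a,c}  FOLLOW[A]={$,a,c}  FOLLOW[B]={$,a,c}

FOLLOW(S) = ["$", "a", "c"]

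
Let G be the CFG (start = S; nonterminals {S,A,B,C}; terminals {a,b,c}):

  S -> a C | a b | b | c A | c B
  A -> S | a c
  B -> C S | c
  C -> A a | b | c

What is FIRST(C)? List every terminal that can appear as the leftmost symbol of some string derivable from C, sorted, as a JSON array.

FIRST sets, iterate to fixpoint:
round 1:
  A via A→a c: +{a}
  B via B→c: +{c}
  C via C→A a: +{a}
  C via C→b: +{b}
  C via C→c: +{c}
  S via S→a C: +{a}
  S via S→b: +{b}
  S via S→c A: +{c}
  FIRST(S)={a,b,c}  FIRST(A)={a}  FIRST(B)={c}  FIRST(C)={a,b,c}
round 2:
  A via A→S: +{b,c}
  B via B→C S: +{a,b}
  FIRST(S)={a,b,c}  FIRST(A)={a,b,c}  FIRST(B)={a,b,c}  FIRST(C)={a,b,c}
round 3: — fixpoint
  FIRST(S)={a,b,c}  FIRST(A)={a,b,c}  FIRST(B)={a,b,c}  FIRST(C)={a,b,c}

FIRST(C) = ["a", "b", "c"]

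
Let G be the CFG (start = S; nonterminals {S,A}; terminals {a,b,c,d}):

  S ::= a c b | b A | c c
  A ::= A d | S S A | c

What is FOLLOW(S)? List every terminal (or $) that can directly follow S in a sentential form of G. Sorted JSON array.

FIRST iteration:
round 1:
  A via A→c: +{c}
  S via S→a c b: +{a}
  S via S→b A: +{b}
  S via S→c c: +{c}
  FIRST[S]={a,b,c}  FIRST[A]={c}
round 2:
  A via A→S S A: +{a,b}
  FIRST[S]={a,b,c}  FIRST[A]={a,b,c}
round 3: done
  FIRST[S]={a,b,c}  FIRST[A]={a,b,c}

Compute FOLLOW by fixpoint:
seed FOLLOW(S) with $
round 1:
  A→A d: FOLLOW(A) ⊇ FIRST(d) = {d}; new: +{d}
  A→S S A: FOLLOW(S) ⊇ FIRST(S) = {a,b,c}; new: +{a,b,c}
  S→b A: FOLLOW(A) ⊇ FOLLOW(S) ⊇ {$,a,b,c}; new: +{$,a,b,c}
  S: {$,a,b,c}  A: {$,a,b,c,d}
round 2: (no change)
  S: {$,a,b,c}  A: {$,a,b,c,d}

FOLLOW(S) = ["$", "a", "b", "c"]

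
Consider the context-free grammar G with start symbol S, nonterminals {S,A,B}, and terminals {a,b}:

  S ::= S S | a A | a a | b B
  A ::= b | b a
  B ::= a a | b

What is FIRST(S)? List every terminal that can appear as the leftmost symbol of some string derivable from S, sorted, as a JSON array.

FIRST iteration:
round 1:
  A via A→b: +{b}
  B via B→a a: +{a}
  B via B→b: +{b}
  S via S→a A: +{a}
  S via S→b B: +{b}
  FIRST(S)={a,b}  FIRST(A)={b}  FIRST(B)={a,b}
round 2: — fixpoint
  FIRST(S)={a,b}  FIRST(A)={b}  FIRST(B)={a,b}

FIRST(S) = ["a", "b"]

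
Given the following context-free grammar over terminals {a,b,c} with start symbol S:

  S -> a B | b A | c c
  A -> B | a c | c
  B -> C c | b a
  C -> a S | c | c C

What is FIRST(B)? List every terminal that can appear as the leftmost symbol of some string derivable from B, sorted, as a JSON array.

Compute FIRST by fixpoint:
[1]
  A via A→a c: +{a}
  A via A→c: +{c}
  B via B→b a: +{b}
  C via C→a S: +{a}
  C via C→c: +{c}
  S via S→a B: +{a}
  S via S→b A: +{b}
  S via S→c c: +{c}
  FIRST[S]={a,b,c}  FIRST[A]={a,c}  FIRST[B]={b}  FIRST[C]={a,c}
[2]
  A via A→B: +{b}
  B via B→C c: +{a,c}
  FIRST[S]={a,b,c}  FIRST[A]={a,b,c}  FIRST[B]={a,b,c}  FIRST[C]={a,c}
[3] done
  FIRST[S]={a,b,c}  FIRST[A]={a,b,c}  FIRST[B]={a,b,c}  FIRST[C]={a,c}

FIRST(B) = ["a", "b", "c"]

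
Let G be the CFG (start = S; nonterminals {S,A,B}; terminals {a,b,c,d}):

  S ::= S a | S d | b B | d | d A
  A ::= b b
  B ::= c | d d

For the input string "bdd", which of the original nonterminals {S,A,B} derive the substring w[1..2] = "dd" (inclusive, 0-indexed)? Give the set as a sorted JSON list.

Convert to CNF:
  S -> S T1 | S T2 | T0 B | T1 A | d
  A -> T0 T0
  B -> T1 T1 | c
  T0 -> b
  T1 -> d
  T2 -> a

Fill CYK table bottom-up (cells [i..j] with 1 ≤ i ≤ j ≤ 2 only):
  [1..1]={S,T1}  "d"  orig:{S}
  [2..2]={S,T1}  "d"  orig:{S}
  [1..2]={B,S}  "dd"

Original NTs in T[1,2] deriving "dd": ["B", "S"]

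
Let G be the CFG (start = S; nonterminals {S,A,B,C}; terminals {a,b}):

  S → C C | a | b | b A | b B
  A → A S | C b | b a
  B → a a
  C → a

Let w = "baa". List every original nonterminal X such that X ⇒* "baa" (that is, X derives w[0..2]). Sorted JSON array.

Convert to CNF:
  S -> C C | T0 A | T0 B | a | b
  A -> A S | C T0 | T0 T1
  B -> T1 T1
  C -> a
  T0 -> b
  T1 -> a

CYK fill, restricted to cells inside w[0..2]:
  T[0,0] 'b' = {S,T0}  orig:{S}
  T[1,1] 'a' = {C,S,T1}  orig:{C,S}
  T[2,2] 'a' = {C,S,T1}  orig:{C,S}
  T[0,1] 'ba' = {A}
  T[1,2] 'aa' = {B,S}
  T[0,2] 'baa' = {A,S}

Original NTs in T[0,2] deriving "baa": ["A", "S"]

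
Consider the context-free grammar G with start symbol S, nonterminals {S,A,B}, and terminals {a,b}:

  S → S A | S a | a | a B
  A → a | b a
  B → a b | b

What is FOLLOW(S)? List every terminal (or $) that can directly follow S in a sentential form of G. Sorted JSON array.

FIRST sets, iterate to fixpoint:
round 1:
  A via A→a: +{a}
  A via A→b a: +{b}
  B via B→a b: +{a}
  B via B→b: +{b}
  S via S→a: +{a}
  FIRST(S)={a}  FIRST(A)={a,b}  FIRST(B)={a,b}
round 2: (stable)
  FIRST(S)={a}  FIRST(A)={a,b}  FIRST(B)={a,b}

FOLLOW sets:
initialize: $ ∈ FOLLOW(S)
round 1:
  S→S A: FOLLOW(S) ⊇ FIRST(A) = {a,b}; new: +{a,b}
  S→S A: FOLLOW(A) ⊇ FOLLOW(S) ⊇ {$,a,b}; new: +{$,a,b}
  S→a B: FOLLOW(B) ⊇ FOLLOW(S) ⊇ {$,a,b}; new: +{$,a,b}
  FOLLOW(S)={$,a,b}  FOLLOW(A)={$,a,b}  FOLLOW(B)={$,a,b}
round 2: (no change)
  FOLLOW(S)={$,a,b}  FOLLOW(A)={$,a,b}  FOLLOW(B)={$,a,b}

FOLLOW(S) = ["$", "a", "b"]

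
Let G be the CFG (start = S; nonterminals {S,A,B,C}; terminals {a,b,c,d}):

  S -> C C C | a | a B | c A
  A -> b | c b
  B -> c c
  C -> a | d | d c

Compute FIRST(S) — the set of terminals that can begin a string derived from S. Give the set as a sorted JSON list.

FIRST iteration:
round 1:
  A via A→b: +{b}
  A via A→c b: +{c}
  B via B→c c: +{c}
  C via C→a: +{a}
  C via C→d: +{d}
  S via S→C C C: +{a,d}
  S via S→c A: +{c}
  FIRST(S)={a,c,d}  FIRST(A)={b,c}  FIRST(B)={c}  FIRST(C)={a,d}
round 2: done
  FIRST(S)={a,c,d}  FIRST(A)={b,c}  FIRST(B)={c}  FIRST(C)={a,d}

FIRST(S) = ["a", "c", "d"]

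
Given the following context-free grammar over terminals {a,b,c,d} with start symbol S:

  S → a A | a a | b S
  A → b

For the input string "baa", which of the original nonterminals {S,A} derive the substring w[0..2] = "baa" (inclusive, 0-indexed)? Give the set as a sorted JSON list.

CNF form of G:
  S -> T0 A | T0 T0 | T1 S
  A -> b
  T0 -> a
  T1 -> b

CYK table (by increasing span) — only the sub-triangle for w[0..2]:
  [0..0]={A,T1}  "b"  orig:{A}
  [1..1]={T0}  "a"  orig:{}
  [2..2]={T0}  "a"  orig:{}
  [0..1]=∅  "ba"
  [1..2]={S}  "aa"
  [0..2]={S}  "baa"

Original NTs in T[0,2] deriving "baa": ["S"]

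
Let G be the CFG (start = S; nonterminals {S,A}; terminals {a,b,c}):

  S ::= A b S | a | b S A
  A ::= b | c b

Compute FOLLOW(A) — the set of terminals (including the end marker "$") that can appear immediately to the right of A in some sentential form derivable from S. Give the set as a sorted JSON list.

FIRST sets, iterate to fixpoint:
pass 1:
  A via A→b: +{b}
  A via A→c b: +{c}
  S via S→A b S: +{b,c}
  S via S→a: +{a}
  FIRST[S]={a,b,c}  FIRST[A]={b,c}
pass 2: done
  FIRST[S]={a,b,c}  FIRST[A]={b,c}

FOLLOW sets:
seed FOLLOW(S) with $
pass 1:
  S→A b S: FOLLOW(A) ⊇ FIRST(b) = {b}; new: +{b}
  S→b S A: FOLLOW(S) ⊇ FIRST(A) = {b,c}; new: +{b,c}
  S→b S A: FOLLOW(A) ⊇ FOLLOW(S) ⊇ {$,b,c}; new: +{$,c}
  S: {$,b,c}  A: {$,b,c}
pass 2: done
  S: {$,b,c}  A: {$,b,c}

FOLLOW(A) = ["$", "b", "c"]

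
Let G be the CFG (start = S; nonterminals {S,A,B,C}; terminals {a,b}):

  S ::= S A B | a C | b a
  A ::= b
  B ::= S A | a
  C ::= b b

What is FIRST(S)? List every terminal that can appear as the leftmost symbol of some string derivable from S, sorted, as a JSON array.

Compute FIRST by fixpoint:
[1]
  A via A→b: +{b}
  B via B→a: +{a}
  C via C→b b: +{b}
  S via S→a C: +{a}
  S via S→b a: +{b}
  S: {a,b}  A: {b}  B: {a}  C: {b}
[2]
  B via B→S A: +{b}
  S: {a,b}  A: {b}  B: {a,b}  C: {b}
[3] — fixpoint
  S: {a,b}  A: {b}  B: {a,b}  C: {b}

FIRST(S) = ["a", "b"]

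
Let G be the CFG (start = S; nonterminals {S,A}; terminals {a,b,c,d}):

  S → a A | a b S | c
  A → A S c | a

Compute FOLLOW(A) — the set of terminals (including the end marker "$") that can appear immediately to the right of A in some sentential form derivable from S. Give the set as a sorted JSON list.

Compute FIRST by fixpoint:
iter 1:
  A via A→a: +{a}
  S via S→a A: +{a}
  S via S→c: +{c}
  S: {a,c}  A: {a}
iter 2: (no change)
  S: {a,c}  A: {a}

FOLLOW sets:
seed FOLLOW(S) with $
pass 1:
  A→A S c: FOLLOW(A) ⊇ FIRST(S) = {a,c}; new: +{a,c}
  A→A S c: FOLLOW(S) ⊇ FIRST(c) = {c}; new: +{c}
  S→a A: FOLLOW(A) ⊇ FOLLOW(S) ⊇ {$,c}; new: +{$}
  FOLLOW(S)={$,c}  FOLLOW(A)={$,a,c}
pass 2: — fixpoint
  FOLLOW(S)={$,c}  FOLLOW(A)={$,a,c}

FOLLOW(A) = ["$", "a", "c"]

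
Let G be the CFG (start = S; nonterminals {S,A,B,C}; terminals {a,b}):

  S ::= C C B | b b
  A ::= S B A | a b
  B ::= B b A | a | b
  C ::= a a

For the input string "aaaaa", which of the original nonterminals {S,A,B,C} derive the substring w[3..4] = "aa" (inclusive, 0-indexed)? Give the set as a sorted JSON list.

CNF form of G:
  S -> C X4 | T1 T1
  A -> S X2 | T0 T1
  B -> B X3 | a | b
  C -> T0 T0
  T0 -> a
  T1 -> b
  X2 -> B A
  X3 -> T1 A
  X4 -> C B

CYK fill (cells [i..j] with 3 ≤ i ≤ j ≤ 4 only):
  cell(3,3) a: {B,T0}  orig:{B}
  cell(4,4) a: {B,T0}  orig:{B}
  cell(3,4) aa: {C}

Original NTs in T[3,4] deriving "aa": ["C"]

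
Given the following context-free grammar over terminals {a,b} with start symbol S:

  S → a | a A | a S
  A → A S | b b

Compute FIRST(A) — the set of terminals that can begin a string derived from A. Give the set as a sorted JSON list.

FIRST iteration:
round 1:
  A via A→b b: +{b}
  S via S→a: +{a}
  S: {a}  A: {b}
round 2: (no change)
  S: {a}  A: {b}

FIRST(A) = ["b"]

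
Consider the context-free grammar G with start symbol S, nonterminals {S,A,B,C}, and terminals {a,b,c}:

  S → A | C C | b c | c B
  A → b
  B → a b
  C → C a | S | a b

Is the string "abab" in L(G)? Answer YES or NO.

Convert to CNF:
  S -> C C | T1 T2 | T2 B | b
  A -> b
  B -> T0 T1
  C -> C C | C T0 | T0 T1 | T1 T2 | T2 B | b
  T0 -> a
  T1 -> b
  T2 -> c

Fill CYK table bottom-up:
  T[0,0] 'a' = {T0}  orig:{}
  T[1,1] 'b' = {A,C,S,T1}  orig:{A,C,S}
  T[2,2] 'a' = {T0}  orig:{}
  T[3,3] 'b' = {A,C,S,T1}  orig:{A,C,S}
  T[0,1] 'ab' = {B,C}
  T[1,2] 'ba' = {C}
  T[2,3] 'ab' = {B,C}
  T[0,2] 'aba' = {C}
  T[1,3] 'bab' = {C,S}
  T[0,3] 'abab' = {C,S}

S ∈ T[0,3] ⇒ YES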